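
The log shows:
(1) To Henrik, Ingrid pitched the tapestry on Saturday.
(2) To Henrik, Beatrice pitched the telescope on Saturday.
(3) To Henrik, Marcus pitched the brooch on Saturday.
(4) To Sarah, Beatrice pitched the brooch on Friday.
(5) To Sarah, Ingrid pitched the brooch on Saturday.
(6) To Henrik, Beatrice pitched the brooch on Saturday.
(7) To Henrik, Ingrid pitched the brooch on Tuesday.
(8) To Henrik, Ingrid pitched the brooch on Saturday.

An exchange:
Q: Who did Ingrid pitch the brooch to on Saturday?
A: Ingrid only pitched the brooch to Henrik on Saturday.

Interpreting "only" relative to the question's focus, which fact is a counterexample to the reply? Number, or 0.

The question "Who did ... to ...?" targets the recipient, so in the reply the focus falls on "Henrik".
"Only" then excludes alternative recipients while the background — agent = Ingrid, thing = the brooch, setting = on Saturday — is held fixed.
Fact (5) keeps agent = Ingrid, thing = the brooch, setting = on Saturday but has recipient = Sarah; that refutes the reply.
(Fact (7) would refute a reading with focus on the setting — but that is not what the question asks.)

5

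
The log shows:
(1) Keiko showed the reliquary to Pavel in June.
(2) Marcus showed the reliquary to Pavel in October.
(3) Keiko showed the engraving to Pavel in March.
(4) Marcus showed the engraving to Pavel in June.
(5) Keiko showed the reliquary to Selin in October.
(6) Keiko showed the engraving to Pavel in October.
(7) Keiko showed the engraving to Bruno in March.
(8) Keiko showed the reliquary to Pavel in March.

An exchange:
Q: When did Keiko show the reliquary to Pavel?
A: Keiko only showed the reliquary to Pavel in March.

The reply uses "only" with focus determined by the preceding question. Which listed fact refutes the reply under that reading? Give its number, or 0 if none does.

1

Answering "When did ...?" puts focus on the setting — here, "in March".
So "only" ranges over settings; the rest (Keiko as agent and the reliquary as thing and Pavel as recipient) is presupposed.
Fact (1) keeps Keiko as agent and the reliquary as thing and Pavel as recipient but has setting = in June; that refutes the reply.
(Fact (3) would refute a reading with focus on the thing — but that is not what the question asks.)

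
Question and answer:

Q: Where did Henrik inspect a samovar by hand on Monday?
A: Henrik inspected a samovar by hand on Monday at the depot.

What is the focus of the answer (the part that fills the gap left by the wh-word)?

The wh-word "where" asks about the location.
In the answer, "Henrik", "a samovar", "by hand" and "on Monday" are given — repeated from the question.
The constituent filling the location gap is "at the depot"; that is the focus and would carry nuclear stress.

at the depot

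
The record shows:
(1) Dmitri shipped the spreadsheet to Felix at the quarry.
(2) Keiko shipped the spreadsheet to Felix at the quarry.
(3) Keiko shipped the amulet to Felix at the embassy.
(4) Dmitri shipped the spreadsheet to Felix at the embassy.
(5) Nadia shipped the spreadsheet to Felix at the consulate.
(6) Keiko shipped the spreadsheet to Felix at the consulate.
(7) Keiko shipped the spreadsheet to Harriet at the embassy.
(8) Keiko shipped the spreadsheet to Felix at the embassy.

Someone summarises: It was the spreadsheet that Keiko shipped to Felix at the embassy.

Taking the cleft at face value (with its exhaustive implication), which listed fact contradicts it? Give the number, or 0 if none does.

The cleft puts "the spreadsheet" in focus and presupposes the open proposition with agent = Keiko, recipient = Felix, setting = at the embassy.
Exhaustivity: the spreadsheet is the only thing satisfying that background.
Fact (3) shares the background but with thing = the amulet; exhaustivity is violated.

3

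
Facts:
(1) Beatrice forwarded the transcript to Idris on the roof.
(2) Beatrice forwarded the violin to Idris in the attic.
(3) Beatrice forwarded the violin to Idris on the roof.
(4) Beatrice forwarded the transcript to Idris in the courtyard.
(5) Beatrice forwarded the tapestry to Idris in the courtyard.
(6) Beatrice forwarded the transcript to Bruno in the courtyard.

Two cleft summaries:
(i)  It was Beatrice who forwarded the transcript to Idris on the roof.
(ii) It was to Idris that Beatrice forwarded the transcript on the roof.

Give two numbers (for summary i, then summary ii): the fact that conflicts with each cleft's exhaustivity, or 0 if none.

0, 0

Summary (i) focuses "Beatrice" (the agent); background thing = the transcript, recipient = Idris, setting = on the roof. No fact matches that background with a different agent, so 0.
Summary (ii) focuses "Idris" (the recipient); background agent = Beatrice, thing = the transcript, setting = on the roof. No fact matches that background with a different recipient, so 0.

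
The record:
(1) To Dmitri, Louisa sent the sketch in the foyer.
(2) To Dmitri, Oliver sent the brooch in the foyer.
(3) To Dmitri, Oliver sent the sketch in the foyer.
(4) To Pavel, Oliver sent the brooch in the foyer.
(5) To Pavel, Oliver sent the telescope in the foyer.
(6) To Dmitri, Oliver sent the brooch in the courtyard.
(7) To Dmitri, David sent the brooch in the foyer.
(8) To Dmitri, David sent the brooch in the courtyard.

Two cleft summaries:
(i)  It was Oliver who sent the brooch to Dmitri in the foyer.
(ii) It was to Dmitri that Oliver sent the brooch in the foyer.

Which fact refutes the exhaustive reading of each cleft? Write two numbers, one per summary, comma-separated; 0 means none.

Summary (i) focuses "Oliver" (the agent); background thing = the brooch, recipient = Dmitri, setting = in the foyer. Fact (7) matches that background with agent = David — refutes (i).
Summary (ii) focuses "Dmitri" (the recipient); background agent = Oliver, thing = the brooch, setting = in the foyer. Fact (4) matches that background with recipient = Pavel — refutes (ii).

7, 4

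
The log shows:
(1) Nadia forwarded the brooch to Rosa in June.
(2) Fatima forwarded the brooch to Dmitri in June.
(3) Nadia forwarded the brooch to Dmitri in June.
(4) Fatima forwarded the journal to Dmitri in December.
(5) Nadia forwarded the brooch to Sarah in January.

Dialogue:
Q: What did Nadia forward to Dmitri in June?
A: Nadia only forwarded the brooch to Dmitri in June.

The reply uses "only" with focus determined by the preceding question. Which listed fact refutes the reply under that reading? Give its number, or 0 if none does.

The question "What did ...?" targets the thing, so in the reply the focus falls on "the brooch".
"Only" then excludes alternative things while the background — agent = Nadia, recipient = Dmitri, setting = in June — is held fixed.
No listed fact shares that background with another thing. Nothing contradicts the reply.
(Fact (1) would refute a reading with focus on the recipient — but that is not what the question asks.)

0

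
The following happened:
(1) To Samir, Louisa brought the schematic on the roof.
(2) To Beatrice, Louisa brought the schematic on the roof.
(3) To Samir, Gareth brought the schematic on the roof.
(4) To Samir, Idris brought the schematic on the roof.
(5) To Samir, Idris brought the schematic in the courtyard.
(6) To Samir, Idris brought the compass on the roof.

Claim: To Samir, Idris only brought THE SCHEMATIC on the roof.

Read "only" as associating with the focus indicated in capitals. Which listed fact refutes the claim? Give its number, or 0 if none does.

The capitals mark "the schematic" as focus. So "only" rules out other things, with the rest (Idris as agent and Samir as recipient and on the roof as setting) as background.
Fact (6) shares the background but differs in thing (the compass) — a counterexample.

6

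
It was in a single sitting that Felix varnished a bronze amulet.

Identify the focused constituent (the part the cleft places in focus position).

in a single sitting

In an it-cleft "It was X that/who ...", the clefted constituent X is the focus; the that/who-clause expresses the presupposed open proposition.
Here the focus is "in a single sitting". The backgrounded (presupposed) material includes "Felix" and "a bronze amulet".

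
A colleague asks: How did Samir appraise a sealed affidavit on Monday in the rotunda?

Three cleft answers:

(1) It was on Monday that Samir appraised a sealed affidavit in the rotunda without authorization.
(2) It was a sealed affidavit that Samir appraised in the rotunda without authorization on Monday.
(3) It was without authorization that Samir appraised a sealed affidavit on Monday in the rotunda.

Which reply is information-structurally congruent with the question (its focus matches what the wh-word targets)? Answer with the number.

3

The question word "how" targets the manner.
Option (1) clefts "on Monday" — the time, not what was asked.
Option (2) clefts "a sealed affidavit" — the direct object, not what was asked.
Option (3) clefts "without authorization" — that matches what the question asks about.
So the congruent reply is (3).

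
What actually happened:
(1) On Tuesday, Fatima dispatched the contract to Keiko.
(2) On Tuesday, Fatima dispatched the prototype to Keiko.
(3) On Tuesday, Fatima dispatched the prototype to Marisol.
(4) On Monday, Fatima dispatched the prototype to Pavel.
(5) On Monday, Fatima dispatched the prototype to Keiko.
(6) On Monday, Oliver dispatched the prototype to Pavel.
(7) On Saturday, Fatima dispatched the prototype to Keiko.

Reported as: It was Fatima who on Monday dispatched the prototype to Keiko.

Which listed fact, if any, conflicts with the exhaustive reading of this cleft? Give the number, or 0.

0

The cleft puts "Fatima" in focus and presupposes the open proposition with thing = the prototype, recipient = Keiko, setting = on Monday.
The exhaustive reading says no other agent fits that background.
No listed fact matches the background with a different agent. Exhaustivity holds.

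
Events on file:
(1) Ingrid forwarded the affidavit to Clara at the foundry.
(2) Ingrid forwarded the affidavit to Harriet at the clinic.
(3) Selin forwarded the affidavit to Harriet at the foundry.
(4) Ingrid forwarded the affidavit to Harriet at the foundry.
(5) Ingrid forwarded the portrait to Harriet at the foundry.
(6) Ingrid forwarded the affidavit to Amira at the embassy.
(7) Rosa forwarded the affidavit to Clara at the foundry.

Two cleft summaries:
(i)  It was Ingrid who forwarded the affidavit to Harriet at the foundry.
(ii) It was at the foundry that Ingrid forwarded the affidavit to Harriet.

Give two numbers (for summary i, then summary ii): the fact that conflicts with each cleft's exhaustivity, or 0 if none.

Summary (i) focuses "Ingrid" (the agent); background same thing, recipient, setting (the affidavit / Harriet / at the foundry). Fact (3) matches that background with agent = Selin — refutes (i).
Summary (ii) focuses "at the foundry" (the setting); background same agent, thing, recipient (Ingrid / the affidavit / Harriet). Fact (2) matches that background with setting = at the clinic — refutes (ii).

3, 2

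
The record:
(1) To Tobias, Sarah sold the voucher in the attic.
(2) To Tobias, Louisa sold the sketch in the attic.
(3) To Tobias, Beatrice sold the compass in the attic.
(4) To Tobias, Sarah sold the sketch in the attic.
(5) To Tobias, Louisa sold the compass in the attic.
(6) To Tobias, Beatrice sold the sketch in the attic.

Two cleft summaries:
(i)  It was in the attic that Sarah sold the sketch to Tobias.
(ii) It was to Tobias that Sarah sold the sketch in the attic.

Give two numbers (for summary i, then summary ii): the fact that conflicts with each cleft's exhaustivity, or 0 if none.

0, 0

Summary (i) focuses "in the attic" (the setting); background agent = Sarah, thing = the sketch, recipient = Tobias. No fact matches that background with a different setting, so 0.
Summary (ii) focuses "Tobias" (the recipient); background agent = Sarah, thing = the sketch, setting = in the attic. No fact matches that background with a different recipient, so 0.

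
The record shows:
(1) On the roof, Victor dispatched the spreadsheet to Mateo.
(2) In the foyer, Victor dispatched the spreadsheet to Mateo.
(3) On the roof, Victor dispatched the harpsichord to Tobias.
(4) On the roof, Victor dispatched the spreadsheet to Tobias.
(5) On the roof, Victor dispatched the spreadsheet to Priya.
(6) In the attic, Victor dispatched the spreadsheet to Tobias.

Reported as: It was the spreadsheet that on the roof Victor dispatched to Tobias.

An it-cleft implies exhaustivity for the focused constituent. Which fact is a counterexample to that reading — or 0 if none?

The cleft puts "the spreadsheet" in focus and presupposes the open proposition with agent = Victor, recipient = Tobias, setting = on the roof.
Exhaustivity: the spreadsheet is the only thing satisfying that background.
Fact (3) shares the background but with thing = the harpsichord; exhaustivity is violated.

3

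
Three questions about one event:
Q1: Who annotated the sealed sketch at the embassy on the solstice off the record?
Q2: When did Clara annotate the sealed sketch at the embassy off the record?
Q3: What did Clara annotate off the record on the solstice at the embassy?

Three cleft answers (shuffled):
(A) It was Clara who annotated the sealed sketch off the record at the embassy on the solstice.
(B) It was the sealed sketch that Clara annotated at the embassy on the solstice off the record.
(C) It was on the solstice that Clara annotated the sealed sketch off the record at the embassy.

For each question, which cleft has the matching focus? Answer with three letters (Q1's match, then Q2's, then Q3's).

ACB

Q1 asks about the subject (agent); cleft (A) focuses "Clara", which is the subject (agent) — so Q1 → A.
Q2 asks about the time; cleft (C) focuses "on the solstice", which is the time — so Q2 → C.
Q3 asks about the direct object; cleft (B) focuses "the sealed sketch", which is the direct object — so Q3 → B.
Mapping: Q1→A, Q2→C, Q3→B.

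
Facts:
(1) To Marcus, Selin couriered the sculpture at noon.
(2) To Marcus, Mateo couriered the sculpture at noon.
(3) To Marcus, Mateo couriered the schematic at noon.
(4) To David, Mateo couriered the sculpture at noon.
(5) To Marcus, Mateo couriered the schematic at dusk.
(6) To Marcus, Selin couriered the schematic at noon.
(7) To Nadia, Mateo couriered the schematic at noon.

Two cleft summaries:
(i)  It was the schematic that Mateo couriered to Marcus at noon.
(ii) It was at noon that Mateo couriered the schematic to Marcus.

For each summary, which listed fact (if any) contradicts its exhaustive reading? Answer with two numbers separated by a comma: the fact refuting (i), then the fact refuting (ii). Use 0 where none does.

2, 5

Summary (i) focuses "the schematic" (the thing); background same agent, recipient, setting (Mateo / Marcus / at noon). Fact (2) matches that background with thing = the sculpture — refutes (i).
Summary (ii) focuses "at noon" (the setting); background same agent, thing, recipient (Mateo / the schematic / Marcus). Fact (5) matches that background with setting = at dusk — refutes (ii).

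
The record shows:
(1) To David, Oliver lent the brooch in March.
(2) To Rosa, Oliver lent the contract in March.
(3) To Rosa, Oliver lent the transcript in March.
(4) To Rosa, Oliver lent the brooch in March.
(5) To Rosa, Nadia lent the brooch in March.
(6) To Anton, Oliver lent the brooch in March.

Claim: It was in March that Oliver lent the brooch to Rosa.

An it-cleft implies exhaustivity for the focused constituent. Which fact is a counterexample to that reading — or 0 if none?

0

The cleft puts "in March" in focus and presupposes the open proposition with agent = Oliver, thing = the brooch, recipient = Rosa.
Exhaustivity: in March is the only setting satisfying that background.
Every other fact differs from the presupposition on some backgrounded slot, so none challenges the exhaustivity.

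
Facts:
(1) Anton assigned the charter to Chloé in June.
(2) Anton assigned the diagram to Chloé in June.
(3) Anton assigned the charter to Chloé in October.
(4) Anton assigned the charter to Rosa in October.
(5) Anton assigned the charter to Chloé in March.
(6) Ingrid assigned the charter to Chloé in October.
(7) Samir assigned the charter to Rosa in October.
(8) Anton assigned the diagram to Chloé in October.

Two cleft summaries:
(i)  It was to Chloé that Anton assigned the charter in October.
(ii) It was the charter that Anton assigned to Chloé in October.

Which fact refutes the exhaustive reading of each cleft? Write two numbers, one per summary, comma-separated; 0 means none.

4, 8

Summary (i) focuses "Chloé" (the recipient); background same agent, thing, setting (Anton / the charter / in October). Fact (4) matches that background with recipient = Rosa — refutes (i).
Summary (ii) focuses "the charter" (the thing); background same agent, recipient, setting (Anton / Chloé / in October). Fact (8) matches that background with thing = the diagram — refutes (ii).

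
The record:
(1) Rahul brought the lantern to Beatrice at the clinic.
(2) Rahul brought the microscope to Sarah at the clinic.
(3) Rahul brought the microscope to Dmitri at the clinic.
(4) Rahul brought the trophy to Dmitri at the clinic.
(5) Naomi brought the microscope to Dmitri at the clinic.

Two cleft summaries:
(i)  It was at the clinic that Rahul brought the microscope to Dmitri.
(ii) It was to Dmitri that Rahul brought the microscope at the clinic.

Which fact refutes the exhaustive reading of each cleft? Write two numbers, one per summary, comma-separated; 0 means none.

0, 2

Summary (i) focuses "at the clinic" (the setting); background same agent, thing, recipient (Rahul / the microscope / Dmitri). No fact matches that background with a different setting, so 0.
Summary (ii) focuses "Dmitri" (the recipient); background same agent, thing, setting (Rahul / the microscope / at the clinic). Fact (2) matches that background with recipient = Sarah — refutes (ii).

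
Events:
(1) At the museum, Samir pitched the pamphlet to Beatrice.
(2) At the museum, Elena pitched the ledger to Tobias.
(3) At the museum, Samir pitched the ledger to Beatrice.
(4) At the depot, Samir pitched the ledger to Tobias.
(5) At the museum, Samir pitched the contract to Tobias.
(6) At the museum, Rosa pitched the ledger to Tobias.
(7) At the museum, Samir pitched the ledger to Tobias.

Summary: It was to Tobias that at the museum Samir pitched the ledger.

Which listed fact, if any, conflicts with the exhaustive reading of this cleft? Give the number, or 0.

3

Focus of the cleft: "Tobias" (the recipient). Presupposed background: agent = Samir, thing = the ledger, setting = at the museum.
The exhaustive reading says no other recipient fits that background.
Fact (3) shares the background but with recipient = Beatrice; exhaustivity is violated.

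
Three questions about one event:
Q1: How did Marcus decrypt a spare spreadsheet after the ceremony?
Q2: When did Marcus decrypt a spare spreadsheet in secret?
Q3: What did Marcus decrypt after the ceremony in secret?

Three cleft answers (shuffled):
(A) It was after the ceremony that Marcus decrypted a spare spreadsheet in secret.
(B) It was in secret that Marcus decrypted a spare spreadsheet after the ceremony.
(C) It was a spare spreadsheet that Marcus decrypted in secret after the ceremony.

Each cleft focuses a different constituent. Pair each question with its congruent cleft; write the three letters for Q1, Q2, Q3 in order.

BAC

Q1 asks about the manner; cleft (B) focuses "in secret", which is the manner — so Q1 → B.
Q2 asks about the time; cleft (A) focuses "after the ceremony", which is the time — so Q2 → A.
Q3 asks about the direct object; cleft (C) focuses "a spare spreadsheet", which is the direct object — so Q3 → C.
Mapping: Q1→B, Q2→A, Q3→C.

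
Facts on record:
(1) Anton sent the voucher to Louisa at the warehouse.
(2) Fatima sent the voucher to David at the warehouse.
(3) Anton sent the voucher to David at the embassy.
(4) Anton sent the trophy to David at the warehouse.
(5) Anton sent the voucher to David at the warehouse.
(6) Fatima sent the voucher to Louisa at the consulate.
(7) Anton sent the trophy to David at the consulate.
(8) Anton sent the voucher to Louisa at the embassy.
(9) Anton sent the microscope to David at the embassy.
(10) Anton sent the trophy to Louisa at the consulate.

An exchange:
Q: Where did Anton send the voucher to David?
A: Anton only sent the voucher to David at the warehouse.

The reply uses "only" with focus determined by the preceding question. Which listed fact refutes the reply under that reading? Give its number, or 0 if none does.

3

Answering "Where did ...?" puts focus on the setting — here, "at the warehouse".
"Only" then excludes alternative settings while the background — Anton as agent and the voucher as thing and David as recipient — is held fixed.
Fact (3) shares the background with a different setting (at the embassy) — counterexample.
(Fact (4) would refute a reading with focus on the thing — but that is not what the question asks.)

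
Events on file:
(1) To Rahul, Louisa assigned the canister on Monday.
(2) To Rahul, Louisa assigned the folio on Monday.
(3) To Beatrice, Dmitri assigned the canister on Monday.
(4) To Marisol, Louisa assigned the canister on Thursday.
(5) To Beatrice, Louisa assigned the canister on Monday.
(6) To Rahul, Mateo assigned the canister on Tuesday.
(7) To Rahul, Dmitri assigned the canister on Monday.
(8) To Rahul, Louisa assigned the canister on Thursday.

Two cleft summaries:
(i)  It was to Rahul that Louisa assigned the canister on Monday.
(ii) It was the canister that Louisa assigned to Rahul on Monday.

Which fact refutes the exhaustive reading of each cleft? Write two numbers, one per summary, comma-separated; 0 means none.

5, 2

Summary (i) focuses "Rahul" (the recipient); background same agent, thing, setting (Louisa / the canister / on Monday). Fact (5) matches that background with recipient = Beatrice — refutes (i).
Summary (ii) focuses "the canister" (the thing); background same agent, recipient, setting (Louisa / Rahul / on Monday). Fact (2) matches that background with thing = the folio — refutes (ii).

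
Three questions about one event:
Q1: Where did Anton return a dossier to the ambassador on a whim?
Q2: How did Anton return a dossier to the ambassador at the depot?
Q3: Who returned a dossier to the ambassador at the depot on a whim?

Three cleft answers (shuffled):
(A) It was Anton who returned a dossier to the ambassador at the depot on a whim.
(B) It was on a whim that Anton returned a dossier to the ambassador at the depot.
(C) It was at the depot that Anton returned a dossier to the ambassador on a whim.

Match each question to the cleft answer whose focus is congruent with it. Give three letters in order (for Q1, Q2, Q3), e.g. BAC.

CBA

Q1 asks about the location; cleft (C) focuses "at the depot", which is the location — so Q1 → C.
Q2 asks about the manner; cleft (B) focuses "on a whim", which is the manner — so Q2 → B.
Q3 asks about the subject (agent); cleft (A) focuses "Anton", which is the subject (agent) — so Q3 → A.
Mapping: Q1→C, Q2→B, Q3→A.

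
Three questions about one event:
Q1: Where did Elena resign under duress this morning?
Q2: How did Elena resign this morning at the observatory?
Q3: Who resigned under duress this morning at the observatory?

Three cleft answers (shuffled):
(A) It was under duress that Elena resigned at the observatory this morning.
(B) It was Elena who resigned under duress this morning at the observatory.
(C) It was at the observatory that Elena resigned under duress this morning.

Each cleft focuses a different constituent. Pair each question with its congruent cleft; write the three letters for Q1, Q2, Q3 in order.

CAB

Q1 asks about the location; cleft (C) focuses "at the observatory", which is the location — so Q1 → C.
Q2 asks about the manner; cleft (A) focuses "under duress", which is the manner — so Q2 → A.
Q3 asks about the subject (agent); cleft (B) focuses "Elena", which is the subject (agent) — so Q3 → B.
Mapping: Q1→C, Q2→A, Q3→B.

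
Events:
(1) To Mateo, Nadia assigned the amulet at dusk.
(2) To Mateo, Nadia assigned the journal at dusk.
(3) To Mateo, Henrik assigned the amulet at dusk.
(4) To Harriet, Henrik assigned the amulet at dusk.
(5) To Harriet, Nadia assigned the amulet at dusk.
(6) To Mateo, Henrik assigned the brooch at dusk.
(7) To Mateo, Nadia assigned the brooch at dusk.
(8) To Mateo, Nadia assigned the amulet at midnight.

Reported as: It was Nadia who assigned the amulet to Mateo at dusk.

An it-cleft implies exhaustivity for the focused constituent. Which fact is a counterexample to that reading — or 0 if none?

The cleft puts "Nadia" in focus and presupposes the open proposition with the amulet as thing and Mateo as recipient and at dusk as setting.
Exhaustivity: Nadia is the only agent satisfying that background.
But fact (3) also has the amulet as thing and Mateo as recipient and at dusk as setting, with agent = Henrik — so the exhaustive reading fails.

3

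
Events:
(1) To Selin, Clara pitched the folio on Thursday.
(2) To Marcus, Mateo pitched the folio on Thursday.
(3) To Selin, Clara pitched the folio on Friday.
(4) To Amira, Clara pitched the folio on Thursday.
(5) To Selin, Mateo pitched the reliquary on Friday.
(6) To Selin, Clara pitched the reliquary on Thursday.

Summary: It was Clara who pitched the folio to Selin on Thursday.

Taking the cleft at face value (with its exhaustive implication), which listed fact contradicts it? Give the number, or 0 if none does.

0

The cleft puts "Clara" in focus and presupposes the open proposition with thing = the folio, recipient = Selin, setting = on Thursday.
The exhaustive reading says no other agent fits that background.
Every other fact differs from the presupposition on some backgrounded slot, so none challenges the exhaustivity.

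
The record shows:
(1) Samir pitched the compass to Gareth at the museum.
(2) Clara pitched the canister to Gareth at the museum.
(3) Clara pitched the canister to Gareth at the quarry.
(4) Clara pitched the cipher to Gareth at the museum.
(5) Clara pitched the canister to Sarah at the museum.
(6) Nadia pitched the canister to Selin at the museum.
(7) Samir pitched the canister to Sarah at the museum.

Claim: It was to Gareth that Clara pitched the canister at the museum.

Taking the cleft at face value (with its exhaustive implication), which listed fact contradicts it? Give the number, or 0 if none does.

5

Focus of the cleft: "Gareth" (the recipient). Presupposed background: same agent, thing, setting (Clara / the canister / at the museum).
The exhaustive reading says no other recipient fits that background.
Fact (5) shares the background but with recipient = Sarah; exhaustivity is violated.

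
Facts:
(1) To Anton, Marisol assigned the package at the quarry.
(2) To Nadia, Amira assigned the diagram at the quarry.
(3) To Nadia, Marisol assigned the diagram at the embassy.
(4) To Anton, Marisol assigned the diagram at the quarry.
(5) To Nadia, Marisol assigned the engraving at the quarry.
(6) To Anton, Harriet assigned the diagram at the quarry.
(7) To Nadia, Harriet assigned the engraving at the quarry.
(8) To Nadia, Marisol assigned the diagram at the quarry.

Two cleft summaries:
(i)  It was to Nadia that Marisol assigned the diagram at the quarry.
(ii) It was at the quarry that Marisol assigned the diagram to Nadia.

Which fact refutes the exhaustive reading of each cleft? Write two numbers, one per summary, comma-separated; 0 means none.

4, 3

Summary (i) focuses "Nadia" (the recipient); background Marisol as agent and the diagram as thing and at the quarry as setting. Fact (4) matches that background with recipient = Anton — refutes (i).
Summary (ii) focuses "at the quarry" (the setting); background Marisol as agent and the diagram as thing and Nadia as recipient. Fact (3) matches that background with setting = at the embassy — refutes (ii).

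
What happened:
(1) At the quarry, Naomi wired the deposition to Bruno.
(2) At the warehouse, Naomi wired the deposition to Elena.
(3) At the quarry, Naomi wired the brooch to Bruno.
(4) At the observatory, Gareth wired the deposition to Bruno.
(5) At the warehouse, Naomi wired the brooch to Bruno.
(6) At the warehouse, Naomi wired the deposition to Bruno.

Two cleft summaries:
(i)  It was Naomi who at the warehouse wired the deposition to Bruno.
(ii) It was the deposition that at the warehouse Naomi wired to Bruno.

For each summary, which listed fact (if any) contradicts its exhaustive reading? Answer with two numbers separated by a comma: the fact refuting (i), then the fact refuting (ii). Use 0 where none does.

0, 5

Summary (i) focuses "Naomi" (the agent); background same thing, recipient, setting (the deposition / Bruno / at the warehouse). No fact matches that background with a different agent, so 0.
Summary (ii) focuses "the deposition" (the thing); background same agent, recipient, setting (Naomi / Bruno / at the warehouse). Fact (5) matches that background with thing = the brooch — refutes (ii).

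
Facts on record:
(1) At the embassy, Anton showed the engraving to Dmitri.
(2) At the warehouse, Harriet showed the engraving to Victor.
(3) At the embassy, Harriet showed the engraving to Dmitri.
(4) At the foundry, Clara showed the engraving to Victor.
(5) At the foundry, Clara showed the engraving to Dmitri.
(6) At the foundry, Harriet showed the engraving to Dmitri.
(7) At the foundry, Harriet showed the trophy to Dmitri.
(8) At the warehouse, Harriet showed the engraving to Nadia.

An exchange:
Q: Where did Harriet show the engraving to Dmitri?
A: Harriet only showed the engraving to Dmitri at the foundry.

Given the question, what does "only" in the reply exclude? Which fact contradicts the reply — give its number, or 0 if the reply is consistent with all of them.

The question "Where did ...?" targets the setting, so in the reply the focus falls on "at the foundry".
So "only" ranges over settings; the rest (same agent, thing, recipient (Harriet / the engraving / Dmitri)) is presupposed.
Fact (3) keeps same agent, thing, recipient (Harriet / the engraving / Dmitri) but has setting = at the embassy; that refutes the reply.
(Fact (7) would refute a reading with focus on the thing — but that is not what the question asks.)

3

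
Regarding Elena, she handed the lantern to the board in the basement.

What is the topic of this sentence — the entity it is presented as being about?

The construction explicitly marks "Elena" as what the sentence is about — the topic.
The remainder of the clause is the comment (what is said about the topic).

Elena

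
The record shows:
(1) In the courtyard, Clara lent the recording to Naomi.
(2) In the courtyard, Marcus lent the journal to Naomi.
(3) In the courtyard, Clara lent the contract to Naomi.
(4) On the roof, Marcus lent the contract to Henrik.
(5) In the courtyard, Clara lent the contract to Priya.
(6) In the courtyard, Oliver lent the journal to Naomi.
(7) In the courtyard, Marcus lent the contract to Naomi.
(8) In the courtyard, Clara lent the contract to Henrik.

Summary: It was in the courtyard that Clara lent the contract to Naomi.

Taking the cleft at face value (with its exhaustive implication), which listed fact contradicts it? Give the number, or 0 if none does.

0

The cleft puts "in the courtyard" in focus and presupposes the open proposition with agent = Clara, thing = the contract, recipient = Naomi.
Exhaustivity: in the courtyard is the only setting satisfying that background.
No listed fact matches the background with a different setting. Exhaustivity holds.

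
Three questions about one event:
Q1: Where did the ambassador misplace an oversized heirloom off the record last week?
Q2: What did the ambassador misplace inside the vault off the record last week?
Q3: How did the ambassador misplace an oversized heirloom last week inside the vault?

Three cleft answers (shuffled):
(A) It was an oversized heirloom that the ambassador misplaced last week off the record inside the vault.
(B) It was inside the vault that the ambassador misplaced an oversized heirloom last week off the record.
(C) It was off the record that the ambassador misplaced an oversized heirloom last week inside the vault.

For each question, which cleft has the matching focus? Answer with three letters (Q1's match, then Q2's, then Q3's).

BAC

Q1 asks about the location; cleft (B) focuses "inside the vault", which is the location — so Q1 → B.
Q2 asks about the direct object; cleft (A) focuses "an oversized heirloom", which is the direct object — so Q2 → A.
Q3 asks about the manner; cleft (C) focuses "off the record", which is the manner — so Q3 → C.
Mapping: Q1→B, Q2→A, Q3→C.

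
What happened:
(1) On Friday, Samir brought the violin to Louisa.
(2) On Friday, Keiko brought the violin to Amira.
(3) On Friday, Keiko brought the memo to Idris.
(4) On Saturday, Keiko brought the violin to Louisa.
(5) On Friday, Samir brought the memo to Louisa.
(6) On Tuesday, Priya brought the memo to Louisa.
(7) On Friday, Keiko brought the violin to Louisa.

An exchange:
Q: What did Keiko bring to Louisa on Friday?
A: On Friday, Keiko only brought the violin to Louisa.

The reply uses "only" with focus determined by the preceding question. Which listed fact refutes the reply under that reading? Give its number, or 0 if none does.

The question "What did ...?" targets the thing, so in the reply the focus falls on "the violin".
So "only" ranges over things; the rest (Keiko as agent and Louisa as recipient and on Friday as setting) is presupposed.
No listed fact shares that background with another thing. Nothing contradicts the reply.
(Fact (4) would refute a reading with focus on the setting — but that is not what the question asks.)

0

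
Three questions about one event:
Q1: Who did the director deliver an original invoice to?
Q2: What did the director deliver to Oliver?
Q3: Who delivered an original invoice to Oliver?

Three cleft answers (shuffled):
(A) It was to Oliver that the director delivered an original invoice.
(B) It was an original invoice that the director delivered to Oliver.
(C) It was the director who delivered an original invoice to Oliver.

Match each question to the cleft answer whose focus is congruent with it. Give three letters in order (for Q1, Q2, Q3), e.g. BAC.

Q1 asks about the recipient; cleft (A) focuses "to Oliver", which is the recipient — so Q1 → A.
Q2 asks about the direct object; cleft (B) focuses "an original invoice", which is the direct object — so Q2 → B.
Q3 asks about the subject (agent); cleft (C) focuses "the director", which is the subject (agent) — so Q3 → C.
Mapping: Q1→A, Q2→B, Q3→C.

ABC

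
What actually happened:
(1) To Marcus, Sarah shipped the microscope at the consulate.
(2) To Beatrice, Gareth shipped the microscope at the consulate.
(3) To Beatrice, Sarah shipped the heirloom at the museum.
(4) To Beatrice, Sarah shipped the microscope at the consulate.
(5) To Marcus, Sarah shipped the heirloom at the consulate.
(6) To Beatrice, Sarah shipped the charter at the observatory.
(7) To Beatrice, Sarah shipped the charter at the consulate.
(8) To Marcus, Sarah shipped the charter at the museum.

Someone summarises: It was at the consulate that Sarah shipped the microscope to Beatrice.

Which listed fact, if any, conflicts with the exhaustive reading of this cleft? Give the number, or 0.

Focus of the cleft: "at the consulate" (the setting). Presupposed background: same agent, thing, recipient (Sarah / the microscope / Beatrice).
Exhaustivity: at the consulate is the only setting satisfying that background.
No listed fact matches the background with a different setting. Exhaustivity holds.

0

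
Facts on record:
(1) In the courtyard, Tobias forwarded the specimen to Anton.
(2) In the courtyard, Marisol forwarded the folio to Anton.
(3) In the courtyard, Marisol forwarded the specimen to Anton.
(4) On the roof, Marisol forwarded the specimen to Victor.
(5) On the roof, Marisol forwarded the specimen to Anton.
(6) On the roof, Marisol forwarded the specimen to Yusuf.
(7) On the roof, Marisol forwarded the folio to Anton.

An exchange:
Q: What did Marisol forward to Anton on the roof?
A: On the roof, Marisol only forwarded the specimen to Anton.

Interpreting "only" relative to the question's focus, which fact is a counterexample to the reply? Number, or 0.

The question "What did ...?" targets the thing, so in the reply the focus falls on "the specimen".
So "only" ranges over things; the rest (agent = Marisol, recipient = Anton, setting = on the roof) is presupposed.
Fact (7) shares the background with a different thing (the folio) — counterexample.
(Fact (3) would refute a reading with focus on the setting — but that is not what the question asks.)

7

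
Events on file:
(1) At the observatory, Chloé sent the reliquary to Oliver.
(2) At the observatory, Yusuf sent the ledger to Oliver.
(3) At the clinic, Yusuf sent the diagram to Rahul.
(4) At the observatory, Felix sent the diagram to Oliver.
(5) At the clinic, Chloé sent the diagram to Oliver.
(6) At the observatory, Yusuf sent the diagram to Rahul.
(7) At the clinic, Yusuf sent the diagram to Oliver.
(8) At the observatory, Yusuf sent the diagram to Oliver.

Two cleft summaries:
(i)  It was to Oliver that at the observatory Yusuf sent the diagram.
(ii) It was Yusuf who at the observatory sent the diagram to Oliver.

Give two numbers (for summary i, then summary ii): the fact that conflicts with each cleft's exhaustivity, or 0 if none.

Summary (i) focuses "Oliver" (the recipient); background same agent, thing, setting (Yusuf / the diagram / at the observatory). Fact (6) matches that background with recipient = Rahul — refutes (i).
Summary (ii) focuses "Yusuf" (the agent); background same thing, recipient, setting (the diagram / Oliver / at the observatory). Fact (4) matches that background with agent = Felix — refutes (ii).

6, 4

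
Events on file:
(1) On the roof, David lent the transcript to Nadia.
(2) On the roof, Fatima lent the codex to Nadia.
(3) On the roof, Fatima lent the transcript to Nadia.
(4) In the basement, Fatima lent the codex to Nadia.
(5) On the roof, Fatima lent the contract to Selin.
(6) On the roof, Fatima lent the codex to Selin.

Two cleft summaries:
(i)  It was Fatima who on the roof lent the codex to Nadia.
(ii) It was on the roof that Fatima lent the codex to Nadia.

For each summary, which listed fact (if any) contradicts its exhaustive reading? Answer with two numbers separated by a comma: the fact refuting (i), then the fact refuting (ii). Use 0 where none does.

0, 4

(i): focus "Fatima". No fact shares the codex as thing and Nadia as recipient and on the roof as setting with a different agent. 0.
(ii): focus "on the roof". Looking for Fatima as agent and the codex as thing and Nadia as recipient with some other setting — fact (4) has in the basement there. Refuted.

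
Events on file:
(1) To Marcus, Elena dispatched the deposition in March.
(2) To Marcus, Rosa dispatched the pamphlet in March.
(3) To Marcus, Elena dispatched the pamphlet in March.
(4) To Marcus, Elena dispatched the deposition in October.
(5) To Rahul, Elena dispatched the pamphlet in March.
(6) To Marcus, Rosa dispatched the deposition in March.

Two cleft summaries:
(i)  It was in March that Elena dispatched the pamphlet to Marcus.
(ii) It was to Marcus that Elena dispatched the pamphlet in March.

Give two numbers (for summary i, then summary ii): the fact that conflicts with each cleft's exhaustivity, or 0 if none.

0, 5

Summary (i) focuses "in March" (the setting); background same agent, thing, recipient (Elena / the pamphlet / Marcus). No fact matches that background with a different setting, so 0.
Summary (ii) focuses "Marcus" (the recipient); background same agent, thing, setting (Elena / the pamphlet / in March). Fact (5) matches that background with recipient = Rahul — refutes (ii).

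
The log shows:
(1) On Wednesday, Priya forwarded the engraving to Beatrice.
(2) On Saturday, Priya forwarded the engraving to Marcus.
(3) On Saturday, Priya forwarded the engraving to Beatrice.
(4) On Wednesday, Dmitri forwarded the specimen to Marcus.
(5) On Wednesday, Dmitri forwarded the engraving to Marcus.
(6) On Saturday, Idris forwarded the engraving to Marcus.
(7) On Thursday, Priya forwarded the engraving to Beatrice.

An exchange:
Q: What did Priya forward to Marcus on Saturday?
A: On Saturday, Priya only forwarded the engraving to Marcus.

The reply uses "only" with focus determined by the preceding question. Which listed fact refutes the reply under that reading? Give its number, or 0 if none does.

0

Answering "What did ...?" puts focus on the thing — here, "the engraving".
"Only" then excludes alternative things while the background — agent = Priya, recipient = Marcus, setting = on Saturday — is held fixed.
No listed fact shares that background with another thing. Nothing contradicts the reply.
(Fact (3) would refute a reading with focus on the recipient — but that is not what the question asks.)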